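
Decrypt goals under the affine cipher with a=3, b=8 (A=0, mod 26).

The inverse of 3 mod 26 is 9, since 3·9=27≡1. Apply D(y)=9·(y−8) mod 26:
g(6): 9·(6−8)=-18≡8 → i
o(14): 9·(14−8)=54≡2 → c
a(0): 9·(0−8)=-72≡6 → g
l(11): 9·(11−8)=27≡1 → b
s(18): 9·(18−8)=90≡12 → m

icgbm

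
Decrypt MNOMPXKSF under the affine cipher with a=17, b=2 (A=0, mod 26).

The inverse of 17 mod 26 is 23, since 17·23=391≡1. Apply D(y)=23·(y−2) mod 26:
M(12): 23·(12−2)=230≡22 → W
N(13): 23·(13−2)=253≡19 → T
O(14): 23·(14−2)=276≡16 → Q
M(12): 23·(12−2)=230≡22 → W
P(15): 23·(15−2)=299≡13 → N
X(23): 23·(23−2)=483≡15 → P
K(10): 23·(10−2)=184≡2 → C
S(18): 23·(18−2)=368≡4 → E
F(5): 23·(5−2)=69≡17 → R

WTQWNPCER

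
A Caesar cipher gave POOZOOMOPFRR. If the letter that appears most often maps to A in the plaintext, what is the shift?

14

The most frequent ciphertext letter is O (appears 5 times).
O is position 14; A is position 0.
Shift = 14.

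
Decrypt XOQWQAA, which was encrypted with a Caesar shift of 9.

X(23): 23−9=14 → O
O(14): 14−9=5 → F
Q(16): 16−9=7 → H
W(22): 22−9=13 → N
Q(16): 16−9=7 → H
A(0): 0−9=-9≡17 → R
A(0): 0−9=-9≡17 → R

OFHNHRR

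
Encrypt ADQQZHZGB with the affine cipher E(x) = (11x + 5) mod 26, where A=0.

FMZZUEUTQ

A(0): 11·0+5=5 → F
D(3): 11·3+5=38≡12 → M
Q(16): 11·16+5=181≡25 → Z
Q(16): 11·16+5=181≡25 → Z
Z(25): 11·25+5=280≡20 → U
H(7): 11·7+5=82≡4 → E
Z(25): 11·25+5=280≡20 → U
G(6): 11·6+5=71≡19 → T
B(1): 11·1+5=16 → Q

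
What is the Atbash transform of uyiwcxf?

u(20) → f(5)
y(24) → b(1)
i(8) → r(17)
w(22) → d(3)
c(2) → x(23)
x(23) → c(2)
f(5) → u(20)

fbrdxcu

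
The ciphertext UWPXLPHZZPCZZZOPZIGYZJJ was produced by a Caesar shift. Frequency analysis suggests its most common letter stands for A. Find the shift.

The most frequent ciphertext letter is Z (appears 7 times).
Z is position 25; A is position 0.
Shift = 25.

25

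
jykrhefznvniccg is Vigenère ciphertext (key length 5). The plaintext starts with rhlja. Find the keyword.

Subtract each crib letter from the matching ciphertext letter (mod 26):
j(9)−r(17)=-8≡18 → s
y(24)−h(7)=17 → r
k(10)−l(11)=-1≡25 → z
r(17)−j(9)=8 → i
h(7)−a(0)=7 → h

srzih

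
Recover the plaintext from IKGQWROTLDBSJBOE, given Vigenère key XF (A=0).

Repeat the key across the ciphertext: XFXFXFXFXFXFXFXF
I(8)−X(23): -15≡11 → L
K(10)−F(5): 5 → F
G(6)−X(23): -17≡9 → J
Q(16)−F(5): 11 → L
W(22)−X(23): -1≡25 → Z
R(17)−F(5): 12 → M
O(14)−X(23): -9≡17 → R
T(19)−F(5): 14 → O
L(11)−X(23): -12≡14 → O
D(3)−F(5): -2≡24 → Y
B(1)−X(23): -22≡4 → E
S(18)−F(5): 13 → N
J(9)−X(23): -14≡12 → M
B(1)−F(5): -4≡22 → W
O(14)−X(23): -9≡17 → R
E(4)−F(5): -1≡25 → Z

LFJLZMROOYENMWRZ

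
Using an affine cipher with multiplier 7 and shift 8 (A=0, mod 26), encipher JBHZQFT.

J(9): 7·9+8=71≡19 → T
B(1): 7·1+8=15 → P
H(7): 7·7+8=57≡5 → F
Z(25): 7·25+8=183≡1 → B
Q(16): 7·16+8=120≡16 → Q
F(5): 7·5+8=43≡17 → R
T(19): 7·19+8=141≡11 → L

TPFBQRL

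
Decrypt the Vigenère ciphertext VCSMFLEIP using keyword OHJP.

Repeat the key across the ciphertext: OHJPOHJPO
V(21)−O(14): 7 → H
C(2)−H(7): -5≡21 → V
S(18)−J(9): 9 → J
M(12)−P(15): -3≡23 → X
F(5)−O(14): -9≡17 → R
L(11)−H(7): 4 → E
E(4)−J(9): -5≡21 → V
I(8)−P(15): -7≡19 → T
P(15)−O(14): 1 → B

HVJXREVTB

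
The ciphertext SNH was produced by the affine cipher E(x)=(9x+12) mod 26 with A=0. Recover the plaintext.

The inverse of 9 mod 26 is 3, since 9·3=27≡1. Apply D(y)=3·(y−12) mod 26:
S(18): 3·(18−12)=18 → S
N(13): 3·(13−12)=3 → D
H(7): 3·(7−12)=-15≡11 → L

SDL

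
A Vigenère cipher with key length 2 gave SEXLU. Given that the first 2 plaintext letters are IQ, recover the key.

Subtract each crib letter from the matching ciphertext letter (mod 26):
S(18)−I(8)=10 → K
E(4)−Q(16)=-12≡14 → O

KO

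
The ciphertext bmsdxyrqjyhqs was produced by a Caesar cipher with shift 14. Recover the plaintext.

nyepjkdcvktce

b(1): 1−14=-13≡13 → n
m(12): 12−14=-2≡24 → y
s(18): 18−14=4 → e
d(3): 3−14=-11≡15 → p
x(23): 23−14=9 → j
y(24): 24−14=10 → k
r(17): 17−14=3 → d
q(16): 16−14=2 → c
j(9): 9−14=-5≡21 → v
y(24): 24−14=10 → k
h(7): 7−14=-7≡19 → t
q(16): 16−14=2 → c
s(18): 18−14=4 → e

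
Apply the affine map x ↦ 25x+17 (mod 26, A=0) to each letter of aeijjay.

rnjiirt

a(0): 25·0+17=17 → r
e(4): 25·4+17=117≡13 → n
i(8): 25·8+17=217≡9 → j
j(9): 25·9+17=242≡8 → i
j(9): 25·9+17=242≡8 → i
a(0): 25·0+17=17 → r
y(24): 25·24+17=617≡19 → t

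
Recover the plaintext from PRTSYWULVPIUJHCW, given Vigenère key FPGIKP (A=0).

Repeat the key across the ciphertext: FPGIKPFPGIKPFPGI
P(15)−F(5): 10 → K
R(17)−P(15): 2 → C
T(19)−G(6): 13 → N
S(18)−I(8): 10 → K
Y(24)−K(10): 14 → O
W(22)−P(15): 7 → H
U(20)−F(5): 15 → P
L(11)−P(15): -4≡22 → W
V(21)−G(6): 15 → P
P(15)−I(8): 7 → H
I(8)−K(10): -2≡24 → Y
U(20)−P(15): 5 → F
J(9)−F(5): 4 → E
H(7)−P(15): -8≡18 → S
C(2)−G(6): -4≡22 → W
W(22)−I(8): 14 → O

KCNKOHPWPHYFESWO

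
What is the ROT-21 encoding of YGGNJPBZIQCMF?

Y(24): 24+21=45≡19 → T
G(6): 6+21=27≡1 → B
G(6): 6+21=27≡1 → B
N(13): 13+21=34≡8 → I
J(9): 9+21=30≡4 → E
P(15): 15+21=36≡10 → K
B(1): 1+21=22 → W
Z(25): 25+21=46≡20 → U
I(8): 8+21=29≡3 → D
Q(16): 16+21=37≡11 → L
C(2): 2+21=23 → X
M(12): 12+21=33≡7 → H
F(5): 5+21=26≡0 → A

TBBIEKWUDLXHA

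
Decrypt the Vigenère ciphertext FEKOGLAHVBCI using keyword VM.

KSPCLZFVAPHW

Repeat the key across the ciphertext: VMVMVMVMVMVM
F(5)−V(21): -16≡10 → K
E(4)−M(12): -8≡18 → S
K(10)−V(21): -11≡15 → P
O(14)−M(12): 2 → C
G(6)−V(21): -15≡11 → L
L(11)−M(12): -1≡25 → Z
A(0)−V(21): -21≡5 → F
H(7)−M(12): -5≡21 → V
V(21)−V(21): 0 → A
B(1)−M(12): -11≡15 → P
C(2)−V(21): -19≡7 → H
I(8)−M(12): -4≡22 → W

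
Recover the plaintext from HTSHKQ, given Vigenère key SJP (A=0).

PKDPBB

Repeat the key across the ciphertext: SJPSJP
H(7)−S(18): -11≡15 → P
T(19)−J(9): 10 → K
S(18)−P(15): 3 → D
H(7)−S(18): -11≡15 → P
K(10)−J(9): 1 → B
Q(16)−P(15): 1 → B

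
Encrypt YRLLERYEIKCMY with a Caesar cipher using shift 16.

Y(24): 24+16=40≡14 → O
R(17): 17+16=33≡7 → H
L(11): 11+16=27≡1 → B
L(11): 11+16=27≡1 → B
E(4): 4+16=20 → U
R(17): 17+16=33≡7 → H
Y(24): 24+16=40≡14 → O
E(4): 4+16=20 → U
I(8): 8+16=24 → Y
K(10): 10+16=26≡0 → A
C(2): 2+16=18 → S
M(12): 12+16=28≡2 → C
Y(24): 24+16=40≡14 → O

OHBBUHOUYASCO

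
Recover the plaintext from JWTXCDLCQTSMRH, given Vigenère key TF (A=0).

QRASJYSXXOZHYC

Repeat the key across the ciphertext: TFTFTFTFTFTFTF
J(9)−T(19): -10≡16 → Q
W(22)−F(5): 17 → R
T(19)−T(19): 0 → A
X(23)−F(5): 18 → S
C(2)−T(19): -17≡9 → J
D(3)−F(5): -2≡24 → Y
L(11)−T(19): -8≡18 → S
C(2)−F(5): -3≡23 → X
Q(16)−T(19): -3≡23 → X
T(19)−F(5): 14 → O
S(18)−T(19): -1≡25 → Z
M(12)−F(5): 7 → H
R(17)−T(19): -2≡24 → Y
H(7)−F(5): 2 → C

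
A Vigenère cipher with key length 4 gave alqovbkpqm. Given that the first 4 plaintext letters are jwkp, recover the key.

rpgz

Subtract each crib letter from the matching ciphertext letter (mod 26):
a(0)−j(9)=-9≡17 → r
l(11)−w(22)=-11≡15 → p
q(16)−k(10)=6 → g
o(14)−p(15)=-1≡25 → z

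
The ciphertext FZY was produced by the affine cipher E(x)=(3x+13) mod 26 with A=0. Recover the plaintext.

The inverse of 3 mod 26 is 9, since 3·9=27≡1. Apply D(y)=9·(y−13) mod 26:
F(5): 9·(5−13)=-72≡6 → G
Z(25): 9·(25−13)=108≡4 → E
Y(24): 9·(24−13)=99≡21 → V

GEV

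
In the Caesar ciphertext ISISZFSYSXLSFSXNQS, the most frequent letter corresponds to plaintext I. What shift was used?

10

The most frequent ciphertext letter is S (appears 7 times).
S is position 18; I is position 8.
Shift = 10.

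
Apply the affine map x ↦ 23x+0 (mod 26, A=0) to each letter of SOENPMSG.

S(18): 23·18+0=414≡24 → Y
O(14): 23·14+0=322≡10 → K
E(4): 23·4+0=92≡14 → O
N(13): 23·13+0=299≡13 → N
P(15): 23·15+0=345≡7 → H
M(12): 23·12+0=276≡16 → Q
S(18): 23·18+0=414≡24 → Y
G(6): 23·6+0=138≡8 → I

YKONHQYI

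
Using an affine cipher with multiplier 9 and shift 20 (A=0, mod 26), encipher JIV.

J(9): 9·9+20=101≡23 → X
I(8): 9·8+20=92≡14 → O
V(21): 9·21+20=209≡1 → B

XOB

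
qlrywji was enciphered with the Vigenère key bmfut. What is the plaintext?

pzmediw

Repeat the key across the ciphertext: bmfutbm
q(16)−b(1): 15 → p
l(11)−m(12): -1≡25 → z
r(17)−f(5): 12 → m
y(24)−u(20): 4 → e
w(22)−t(19): 3 → d
j(9)−b(1): 8 → i
i(8)−m(12): -4≡22 → w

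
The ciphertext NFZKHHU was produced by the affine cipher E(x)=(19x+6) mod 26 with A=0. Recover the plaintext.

The inverse of 19 mod 26 is 11, since 19·11=209≡1. Apply D(y)=11·(y−6) mod 26:
N(13): 11·(13−6)=77≡25 → Z
F(5): 11·(5−6)=-11≡15 → P
Z(25): 11·(25−6)=209≡1 → B
K(10): 11·(10−6)=44≡18 → S
H(7): 11·(7−6)=11 → L
H(7): 11·(7−6)=11 → L
U(20): 11·(20−6)=154≡24 → Y

ZPBSLLY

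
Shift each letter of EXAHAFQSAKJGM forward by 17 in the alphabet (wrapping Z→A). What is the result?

E(4): 4+17=21 → V
X(23): 23+17=40≡14 → O
A(0): 0+17=17 → R
H(7): 7+17=24 → Y
A(0): 0+17=17 → R
F(5): 5+17=22 → W
Q(16): 16+17=33≡7 → H
S(18): 18+17=35≡9 → J
A(0): 0+17=17 → R
K(10): 10+17=27≡1 → B
J(9): 9+17=26≡0 → A
G(6): 6+17=23 → X
M(12): 12+17=29≡3 → D

VORYRWHJRBAXD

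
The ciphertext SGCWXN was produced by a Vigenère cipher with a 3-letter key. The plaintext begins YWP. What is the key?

UKN

Subtract each crib letter from the matching ciphertext letter (mod 26):
S(18)−Y(24)=-6≡20 → U
G(6)−W(22)=-16≡10 → K
C(2)−P(15)=-13≡13 → N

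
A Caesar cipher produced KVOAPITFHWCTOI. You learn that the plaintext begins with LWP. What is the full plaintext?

LWPBQJUGIXDUPJ

From the crib: K(10)−L(11)=-1≡25, so the shift is 25.
Subtract 25 from each ciphertext letter:
K(10): 10−25=-15≡11 → L
V(21): 21−25=-4≡22 → W
O(14): 14−25=-11≡15 → P
A(0): 0−25=-25≡1 → B
P(15): 15−25=-10≡16 → Q
I(8): 8−25=-17≡9 → J
T(19): 19−25=-6≡20 → U
F(5): 5−25=-20≡6 → G
H(7): 7−25=-18≡8 → I
W(22): 22−25=-3≡23 → X
C(2): 2−25=-23≡3 → D
T(19): 19−25=-6≡20 → U
O(14): 14−25=-11≡15 → P
I(8): 8−25=-17≡9 → J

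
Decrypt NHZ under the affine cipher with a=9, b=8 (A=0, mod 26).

PXZ

The inverse of 9 mod 26 is 3, since 9·3=27≡1. Apply D(y)=3·(y−8) mod 26:
N(13): 3·(13−8)=15 → P
H(7): 3·(7−8)=-3≡23 → X
Z(25): 3·(25−8)=51≡25 → Z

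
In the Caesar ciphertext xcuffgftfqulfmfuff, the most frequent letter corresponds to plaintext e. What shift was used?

The most frequent ciphertext letter is f (appears 8 times).
f is position 5; e is position 4.
Shift = 1.

1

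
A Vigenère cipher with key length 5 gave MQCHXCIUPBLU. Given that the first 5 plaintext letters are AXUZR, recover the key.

Subtract each crib letter from the matching ciphertext letter (mod 26):
M(12)−A(0)=12 → M
Q(16)−X(23)=-7≡19 → T
C(2)−U(20)=-18≡8 → I
H(7)−Z(25)=-18≡8 → I
X(23)−R(17)=6 → G

MTIIG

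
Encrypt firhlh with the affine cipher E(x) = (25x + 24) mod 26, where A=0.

f(5): 25·5+24=149≡19 → t
i(8): 25·8+24=224≡16 → q
r(17): 25·17+24=449≡7 → h
h(7): 25·7+24=199≡17 → r
l(11): 25·11+24=299≡13 → n
h(7): 25·7+24=199≡17 → r

tqhrnr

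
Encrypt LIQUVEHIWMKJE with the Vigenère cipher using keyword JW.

Repeat the key across the message: JWJWJWJWJWJWJ
L(11)+J(9): 20 → U
I(8)+W(22): 30≡4 → E
Q(16)+J(9): 25 → Z
U(20)+W(22): 42≡16 → Q
V(21)+J(9): 30≡4 → E
E(4)+W(22): 26≡0 → A
H(7)+J(9): 16 → Q
I(8)+W(22): 30≡4 → E
W(22)+J(9): 31≡5 → F
M(12)+W(22): 34≡8 → I
K(10)+J(9): 19 → T
J(9)+W(22): 31≡5 → F
E(4)+J(9): 13 → N

UEZQEAQEFITFN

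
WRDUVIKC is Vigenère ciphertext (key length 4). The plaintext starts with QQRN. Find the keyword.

GBMH

Subtract each crib letter from the matching ciphertext letter (mod 26):
W(22)−Q(16)=6 → G
R(17)−Q(16)=1 → B
D(3)−R(17)=-14≡12 → M
U(20)−N(13)=7 → H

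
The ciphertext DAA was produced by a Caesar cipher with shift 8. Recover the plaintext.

VSS

D(3): 3−8=-5≡21 → V
A(0): 0−8=-8≡18 → S
A(0): 0−8=-8≡18 → S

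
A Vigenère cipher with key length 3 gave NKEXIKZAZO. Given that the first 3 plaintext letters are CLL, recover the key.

Subtract each crib letter from the matching ciphertext letter (mod 26):
N(13)−C(2)=11 → L
K(10)−L(11)=-1≡25 → Z
E(4)−L(11)=-7≡19 → T

LZT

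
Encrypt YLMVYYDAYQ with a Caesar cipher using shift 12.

KXYHKKPMKC

Y(24): 24+12=36≡10 → K
L(11): 11+12=23 → X
M(12): 12+12=24 → Y
V(21): 21+12=33≡7 → H
Y(24): 24+12=36≡10 → K
Y(24): 24+12=36≡10 → K
D(3): 3+12=15 → P
A(0): 0+12=12 → M
Y(24): 24+12=36≡10 → K
Q(16): 16+12=28≡2 → C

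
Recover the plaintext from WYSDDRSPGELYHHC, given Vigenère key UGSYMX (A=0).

CSAFRUYJOGZBNBK

Repeat the key across the ciphertext: UGSYMXUGSYMXUGS
W(22)−U(20): 2 → C
Y(24)−G(6): 18 → S
S(18)−S(18): 0 → A
D(3)−Y(24): -21≡5 → F
D(3)−M(12): -9≡17 → R
R(17)−X(23): -6≡20 → U
S(18)−U(20): -2≡24 → Y
P(15)−G(6): 9 → J
G(6)−S(18): -12≡14 → O
E(4)−Y(24): -20≡6 → G
L(11)−M(12): -1≡25 → Z
Y(24)−X(23): 1 → B
H(7)−U(20): -13≡13 → N
H(7)−G(6): 1 → B
C(2)−S(18): -16≡10 → K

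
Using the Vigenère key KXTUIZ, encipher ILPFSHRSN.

SIIZAGBPG

Repeat the key across the message: KXTUIZKXT
I(8)+K(10): 18 → S
L(11)+X(23): 34≡8 → I
P(15)+T(19): 34≡8 → I
F(5)+U(20): 25 → Z
S(18)+I(8): 26≡0 → A
H(7)+Z(25): 32≡6 → G
R(17)+K(10): 27≡1 → B
S(18)+X(23): 41≡15 → P
N(13)+T(19): 32≡6 → G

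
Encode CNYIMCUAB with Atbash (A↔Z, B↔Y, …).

XMBRNXFZY

C(2) → X(23)
N(13) → M(12)
Y(24) → B(1)
I(8) → R(17)
M(12) → N(13)
C(2) → X(23)
U(20) → F(5)
A(0) → Z(25)
B(1) → Y(24)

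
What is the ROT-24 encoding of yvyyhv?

y(24): 24+24=48≡22 → w
v(21): 21+24=45≡19 → t
y(24): 24+24=48≡22 → w
y(24): 24+24=48≡22 → w
h(7): 7+24=31≡5 → f
v(21): 21+24=45≡19 → t

wtwwft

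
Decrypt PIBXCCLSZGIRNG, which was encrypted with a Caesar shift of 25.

P(15): 15−25=-10≡16 → Q
I(8): 8−25=-17≡9 → J
B(1): 1−25=-24≡2 → C
X(23): 23−25=-2≡24 → Y
C(2): 2−25=-23≡3 → D
C(2): 2−25=-23≡3 → D
L(11): 11−25=-14≡12 → M
S(18): 18−25=-7≡19 → T
Z(25): 25−25=0 → A
G(6): 6−25=-19≡7 → H
I(8): 8−25=-17≡9 → J
R(17): 17−25=-8≡18 → S
N(13): 13−25=-12≡14 → O
G(6): 6−25=-19≡7 → H

QJCYDDMTAHJSOH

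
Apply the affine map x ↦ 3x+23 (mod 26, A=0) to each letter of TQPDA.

T(19): 3·19+23=80≡2 → C
Q(16): 3·16+23=71≡19 → T
P(15): 3·15+23=68≡16 → Q
D(3): 3·3+23=32≡6 → G
A(0): 3·0+23=23 → X

CTQGX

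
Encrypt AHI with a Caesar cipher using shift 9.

A(0): 0+9=9 → J
H(7): 7+9=16 → Q
I(8): 8+9=17 → R

JQR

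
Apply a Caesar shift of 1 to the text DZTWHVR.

D(3): 3+1=4 → E
Z(25): 25+1=26≡0 → A
T(19): 19+1=20 → U
W(22): 22+1=23 → X
H(7): 7+1=8 → I
V(21): 21+1=22 → W
R(17): 17+1=18 → S

EAUXIWS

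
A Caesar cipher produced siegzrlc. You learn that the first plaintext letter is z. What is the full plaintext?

From the crib: s(18)−z(25)=-7≡19, so the shift is 19.
Subtract 19 from each ciphertext letter:
s(18): 18−19=-1≡25 → z
i(8): 8−19=-11≡15 → p
e(4): 4−19=-15≡11 → l
g(6): 6−19=-13≡13 → n
z(25): 25−19=6 → g
r(17): 17−19=-2≡24 → y
l(11): 11−19=-8≡18 → s
c(2): 2−19=-17≡9 → j

zplngysj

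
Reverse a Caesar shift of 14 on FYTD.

RKFP

F(5): 5−14=-9≡17 → R
Y(24): 24−14=10 → K
T(19): 19−14=5 → F
D(3): 3−14=-11≡15 → P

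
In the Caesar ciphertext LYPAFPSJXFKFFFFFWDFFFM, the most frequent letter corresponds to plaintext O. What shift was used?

The most frequent ciphertext letter is F (appears 10 times).
F is position 5; O is position 14.
Shift = -9≡17.

17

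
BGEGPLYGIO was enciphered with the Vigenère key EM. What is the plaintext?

Repeat the key across the ciphertext: EMEMEMEMEM
B(1)−E(4): -3≡23 → X
G(6)−M(12): -6≡20 → U
E(4)−E(4): 0 → A
G(6)−M(12): -6≡20 → U
P(15)−E(4): 11 → L
L(11)−M(12): -1≡25 → Z
Y(24)−E(4): 20 → U
G(6)−M(12): -6≡20 → U
I(8)−E(4): 4 → E
O(14)−M(12): 2 → C

XUAULZUUEC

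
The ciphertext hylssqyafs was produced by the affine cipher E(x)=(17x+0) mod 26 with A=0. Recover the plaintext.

The inverse of 17 mod 26 is 23, since 17·23=391≡1. Apply D(y)=23·(y−0) mod 26:
h(7): 23·(7−0)=161≡5 → f
y(24): 23·(24−0)=552≡6 → g
l(11): 23·(11−0)=253≡19 → t
s(18): 23·(18−0)=414≡24 → y
s(18): 23·(18−0)=414≡24 → y
q(16): 23·(16−0)=368≡4 → e
y(24): 23·(24−0)=552≡6 → g
a(0): 23·(0−0)=0 → a
f(5): 23·(5−0)=115≡11 → l
s(18): 23·(18−0)=414≡24 → y

fgtyyegaly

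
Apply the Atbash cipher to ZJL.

Z(25) → A(0)
J(9) → Q(16)
L(11) → O(14)

AQO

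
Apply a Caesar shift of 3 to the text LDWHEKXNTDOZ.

L(11): 11+3=14 → O
D(3): 3+3=6 → G
W(22): 22+3=25 → Z
H(7): 7+3=10 → K
E(4): 4+3=7 → H
K(10): 10+3=13 → N
X(23): 23+3=26≡0 → A
N(13): 13+3=16 → Q
T(19): 19+3=22 → W
D(3): 3+3=6 → G
O(14): 14+3=17 → R
Z(25): 25+3=28≡2 → C

OGZKHNAQWGRC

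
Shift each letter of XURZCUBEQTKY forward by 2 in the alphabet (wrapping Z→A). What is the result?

X(23): 23+2=25 → Z
U(20): 20+2=22 → W
R(17): 17+2=19 → T
Z(25): 25+2=27≡1 → B
C(2): 2+2=4 → E
U(20): 20+2=22 → W
B(1): 1+2=3 → D
E(4): 4+2=6 → G
Q(16): 16+2=18 → S
T(19): 19+2=21 → V
K(10): 10+2=12 → M
Y(24): 24+2=26≡0 → A

ZWTBEWDGSVMA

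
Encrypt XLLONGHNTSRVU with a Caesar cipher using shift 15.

X(23): 23+15=38≡12 → M
L(11): 11+15=26≡0 → A
L(11): 11+15=26≡0 → A
O(14): 14+15=29≡3 → D
N(13): 13+15=28≡2 → C
G(6): 6+15=21 → V
H(7): 7+15=22 → W
N(13): 13+15=28≡2 → C
T(19): 19+15=34≡8 → I
S(18): 18+15=33≡7 → H
R(17): 17+15=32≡6 → G
V(21): 21+15=36≡10 → K
U(20): 20+15=35≡9 → J

MAADCVWCIHGKJ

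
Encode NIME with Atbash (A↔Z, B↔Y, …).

N(13) → M(12)
I(8) → R(17)
M(12) → N(13)
E(4) → V(21)

MRNV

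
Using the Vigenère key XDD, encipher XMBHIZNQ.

UPEELCKT

Repeat the key across the message: XDDXDDXD
X(23)+X(23): 46≡20 → U
M(12)+D(3): 15 → P
B(1)+D(3): 4 → E
H(7)+X(23): 30≡4 → E
I(8)+D(3): 11 → L
Z(25)+D(3): 28≡2 → C
N(13)+X(23): 36≡10 → K
Q(16)+D(3): 19 → T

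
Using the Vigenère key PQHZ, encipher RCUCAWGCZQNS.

GSBBPMNBOGUR

Repeat the key across the message: PQHZPQHZPQHZ
R(17)+P(15): 32≡6 → G
C(2)+Q(16): 18 → S
U(20)+H(7): 27≡1 → B
C(2)+Z(25): 27≡1 → B
A(0)+P(15): 15 → P
W(22)+Q(16): 38≡12 → M
G(6)+H(7): 13 → N
C(2)+Z(25): 27≡1 → B
Z(25)+P(15): 40≡14 → O
Q(16)+Q(16): 32≡6 → G
N(13)+H(7): 20 → U
S(18)+Z(25): 43≡17 → R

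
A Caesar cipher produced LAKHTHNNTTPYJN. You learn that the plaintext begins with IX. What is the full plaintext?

IXHEQEKKQQMVGK

From the crib: L(11)−I(8)=3, so the shift is 3.
Subtract 3 from each ciphertext letter:
L(11): 11−3=8 → I
A(0): 0−3=-3≡23 → X
K(10): 10−3=7 → H
H(7): 7−3=4 → E
T(19): 19−3=16 → Q
H(7): 7−3=4 → E
N(13): 13−3=10 → K
N(13): 13−3=10 → K
T(19): 19−3=16 → Q
T(19): 19−3=16 → Q
P(15): 15−3=12 → M
Y(24): 24−3=21 → V
J(9): 9−3=6 → G
N(13): 13−3=10 → K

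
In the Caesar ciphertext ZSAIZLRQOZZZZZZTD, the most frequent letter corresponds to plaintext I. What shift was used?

The most frequent ciphertext letter is Z (appears 8 times).
Z is position 25; I is position 8.
Shift = 17.

17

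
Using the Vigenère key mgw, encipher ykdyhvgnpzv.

kqzknrstllb

Repeat the key across the message: mgwmgwmgwmg
y(24)+m(12): 36≡10 → k
k(10)+g(6): 16 → q
d(3)+w(22): 25 → z
y(24)+m(12): 36≡10 → k
h(7)+g(6): 13 → n
v(21)+w(22): 43≡17 → r
g(6)+m(12): 18 → s
n(13)+g(6): 19 → t
p(15)+w(22): 37≡11 → l
z(25)+m(12): 37≡11 → l
v(21)+g(6): 27≡1 → b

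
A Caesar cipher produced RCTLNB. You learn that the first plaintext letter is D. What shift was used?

From the crib: R(17)−D(3)=14, so the shift is 14.

14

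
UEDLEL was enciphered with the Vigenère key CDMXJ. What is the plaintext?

Repeat the key across the ciphertext: CDMXJC
U(20)−C(2): 18 → S
E(4)−D(3): 1 → B
D(3)−M(12): -9≡17 → R
L(11)−X(23): -12≡14 → O
E(4)−J(9): -5≡21 → V
L(11)−C(2): 9 → J

SBROVJ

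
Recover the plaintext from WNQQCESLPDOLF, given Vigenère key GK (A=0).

Repeat the key across the ciphertext: GKGKGKGKGKGKG
W(22)−G(6): 16 → Q
N(13)−K(10): 3 → D
Q(16)−G(6): 10 → K
Q(16)−K(10): 6 → G
C(2)−G(6): -4≡22 → W
E(4)−K(10): -6≡20 → U
S(18)−G(6): 12 → M
L(11)−K(10): 1 → B
P(15)−G(6): 9 → J
D(3)−K(10): -7≡19 → T
O(14)−G(6): 8 → I
L(11)−K(10): 1 → B
F(5)−G(6): -1≡25 → Z

QDKGWUMBJTIBZ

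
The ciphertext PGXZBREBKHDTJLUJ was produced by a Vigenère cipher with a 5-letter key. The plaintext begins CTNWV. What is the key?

Subtract each crib letter from the matching ciphertext letter (mod 26):
P(15)−C(2)=13 → N
G(6)−T(19)=-13≡13 → N
X(23)−N(13)=10 → K
Z(25)−W(22)=3 → D
B(1)−V(21)=-20≡6 → G

NNKDG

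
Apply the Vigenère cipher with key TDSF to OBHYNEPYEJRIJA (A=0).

HEZDGHHDXMJNCD

Repeat the key across the message: TDSFTDSFTDSFTD
O(14)+T(19): 33≡7 → H
B(1)+D(3): 4 → E
H(7)+S(18): 25 → Z
Y(24)+F(5): 29≡3 → D
N(13)+T(19): 32≡6 → G
E(4)+D(3): 7 → H
P(15)+S(18): 33≡7 → H
Y(24)+F(5): 29≡3 → D
E(4)+T(19): 23 → X
J(9)+D(3): 12 → M
R(17)+S(18): 35≡9 → J
I(8)+F(5): 13 → N
J(9)+T(19): 28≡2 → C
A(0)+D(3): 3 → D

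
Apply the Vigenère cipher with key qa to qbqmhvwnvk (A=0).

Repeat the key across the message: qaqaqaqaqa
q(16)+q(16): 32≡6 → g
b(1)+a(0): 1 → b
q(16)+q(16): 32≡6 → g
m(12)+a(0): 12 → m
h(7)+q(16): 23 → x
v(21)+a(0): 21 → v
w(22)+q(16): 38≡12 → m
n(13)+a(0): 13 → n
v(21)+q(16): 37≡11 → l
k(10)+a(0): 10 → k

gbgmxvmnlk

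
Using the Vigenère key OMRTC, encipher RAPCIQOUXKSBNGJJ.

Repeat the key across the message: OMRTCOMRTCOMRTCO
R(17)+O(14): 31≡5 → F
A(0)+M(12): 12 → M
P(15)+R(17): 32≡6 → G
C(2)+T(19): 21 → V
I(8)+C(2): 10 → K
Q(16)+O(14): 30≡4 → E
O(14)+M(12): 26≡0 → A
U(20)+R(17): 37≡11 → L
X(23)+T(19): 42≡16 → Q
K(10)+C(2): 12 → M
S(18)+O(14): 32≡6 → G
B(1)+M(12): 13 → N
N(13)+R(17): 30≡4 → E
G(6)+T(19): 25 → Z
J(9)+C(2): 11 → L
J(9)+O(14): 23 → X

FMGVKEALQMGNEZLX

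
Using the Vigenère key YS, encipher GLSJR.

EDQBP

Repeat the key across the message: YSYSY
G(6)+Y(24): 30≡4 → E
L(11)+S(18): 29≡3 → D
S(18)+Y(24): 42≡16 → Q
J(9)+S(18): 27≡1 → B
R(17)+Y(24): 41≡15 → P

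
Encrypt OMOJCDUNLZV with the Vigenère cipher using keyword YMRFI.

Repeat the key across the message: YMRFIYMRFIY
O(14)+Y(24): 38≡12 → M
M(12)+M(12): 24 → Y
O(14)+R(17): 31≡5 → F
J(9)+F(5): 14 → O
C(2)+I(8): 10 → K
D(3)+Y(24): 27≡1 → B
U(20)+M(12): 32≡6 → G
N(13)+R(17): 30≡4 → E
L(11)+F(5): 16 → Q
Z(25)+I(8): 33≡7 → H
V(21)+Y(24): 45≡19 → T

MYFOKBGEQHT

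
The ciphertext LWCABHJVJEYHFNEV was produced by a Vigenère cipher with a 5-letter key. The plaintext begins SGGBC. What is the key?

Subtract each crib letter from the matching ciphertext letter (mod 26):
L(11)−S(18)=-7≡19 → T
W(22)−G(6)=16 → Q
C(2)−G(6)=-4≡22 → W
A(0)−B(1)=-1≡25 → Z
B(1)−C(2)=-1≡25 → Z

TQWZZ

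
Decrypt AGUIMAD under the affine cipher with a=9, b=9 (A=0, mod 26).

ZRHXJZI

The inverse of 9 mod 26 is 3, since 9·3=27≡1. Apply D(y)=3·(y−9) mod 26:
A(0): 3·(0−9)=-27≡25 → Z
G(6): 3·(6−9)=-9≡17 → R
U(20): 3·(20−9)=33≡7 → H
I(8): 3·(8−9)=-3≡23 → X
M(12): 3·(12−9)=9 → J
A(0): 3·(0−9)=-27≡25 → Z
D(3): 3·(3−9)=-18≡8 → I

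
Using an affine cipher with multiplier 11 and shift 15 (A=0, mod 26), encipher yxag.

tipd

y(24): 11·24+15=279≡19 → t
x(23): 11·23+15=268≡8 → i
a(0): 11·0+15=15 → p
g(6): 11·6+15=81≡3 → d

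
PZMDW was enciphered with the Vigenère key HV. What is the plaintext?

Repeat the key across the ciphertext: HVHVH
P(15)−H(7): 8 → I
Z(25)−V(21): 4 → E
M(12)−H(7): 5 → F
D(3)−V(21): -18≡8 → I
W(22)−H(7): 15 → P

IEFIP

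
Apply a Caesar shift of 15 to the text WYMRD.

LNBGS

W(22): 22+15=37≡11 → L
Y(24): 24+15=39≡13 → N
M(12): 12+15=27≡1 → B
R(17): 17+15=32≡6 → G
D(3): 3+15=18 → S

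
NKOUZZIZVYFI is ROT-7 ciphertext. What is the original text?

N(13): 13−7=6 → G
K(10): 10−7=3 → D
O(14): 14−7=7 → H
U(20): 20−7=13 → N
Z(25): 25−7=18 → S
Z(25): 25−7=18 → S
I(8): 8−7=1 → B
Z(25): 25−7=18 → S
V(21): 21−7=14 → O
Y(24): 24−7=17 → R
F(5): 5−7=-2≡24 → Y
I(8): 8−7=1 → B

GDHNSSBSORYB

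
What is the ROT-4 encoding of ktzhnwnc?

oxdlrarg

k(10): 10+4=14 → o
t(19): 19+4=23 → x
z(25): 25+4=29≡3 → d
h(7): 7+4=11 → l
n(13): 13+4=17 → r
w(22): 22+4=26≡0 → a
n(13): 13+4=17 → r
c(2): 2+4=6 → g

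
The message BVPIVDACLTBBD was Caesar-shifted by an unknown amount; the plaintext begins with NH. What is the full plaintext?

NHBUHPMOXFNNP

From the crib: B(1)−N(13)=-12≡14, so the shift is 14.
Subtract 14 from each ciphertext letter:
B(1): 1−14=-13≡13 → N
V(21): 21−14=7 → H
P(15): 15−14=1 → B
I(8): 8−14=-6≡20 → U
V(21): 21−14=7 → H
D(3): 3−14=-11≡15 → P
A(0): 0−14=-14≡12 → M
C(2): 2−14=-12≡14 → O
L(11): 11−14=-3≡23 → X
T(19): 19−14=5 → F
B(1): 1−14=-13≡13 → N
B(1): 1−14=-13≡13 → N
D(3): 3−14=-11≡15 → P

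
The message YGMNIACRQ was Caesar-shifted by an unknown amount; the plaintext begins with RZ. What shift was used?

7

From the crib: Y(24)−R(17)=7, so the shift is 7.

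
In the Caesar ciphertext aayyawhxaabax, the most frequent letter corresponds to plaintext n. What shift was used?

The most frequent ciphertext letter is a (appears 6 times).
a is position 0; n is position 13.
Shift = -13≡13.

13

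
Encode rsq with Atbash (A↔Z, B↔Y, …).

ihj

r(17) → i(8)
s(18) → h(7)
q(16) → j(9)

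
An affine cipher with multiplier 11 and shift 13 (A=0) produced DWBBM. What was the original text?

SPGGH

The inverse of 11 mod 26 is 19, since 11·19=209≡1. Apply D(y)=19·(y−13) mod 26:
D(3): 19·(3−13)=-190≡18 → S
W(22): 19·(22−13)=171≡15 → P
B(1): 19·(1−13)=-228≡6 → G
B(1): 19·(1−13)=-228≡6 → G
M(12): 19·(12−13)=-19≡7 → H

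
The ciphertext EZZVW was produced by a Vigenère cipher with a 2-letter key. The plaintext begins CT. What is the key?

Subtract each crib letter from the matching ciphertext letter (mod 26):
E(4)−C(2)=2 → C
Z(25)−T(19)=6 → G

CG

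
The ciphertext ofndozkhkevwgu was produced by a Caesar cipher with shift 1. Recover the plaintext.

o(14): 14−1=13 → n
f(5): 5−1=4 → e
n(13): 13−1=12 → m
d(3): 3−1=2 → c
o(14): 14−1=13 → n
z(25): 25−1=24 → y
k(10): 10−1=9 → j
h(7): 7−1=6 → g
k(10): 10−1=9 → j
e(4): 4−1=3 → d
v(21): 21−1=20 → u
w(22): 22−1=21 → v
g(6): 6−1=5 → f
u(20): 20−1=19 → t

nemcnyjgjduvft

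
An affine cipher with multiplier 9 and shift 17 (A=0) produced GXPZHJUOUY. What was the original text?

TSUYWCJRJV

The inverse of 9 mod 26 is 3, since 9·3=27≡1. Apply D(y)=3·(y−17) mod 26:
G(6): 3·(6−17)=-33≡19 → T
X(23): 3·(23−17)=18 → S
P(15): 3·(15−17)=-6≡20 → U
Z(25): 3·(25−17)=24 → Y
H(7): 3·(7−17)=-30≡22 → W
J(9): 3·(9−17)=-24≡2 → C
U(20): 3·(20−17)=9 → J
O(14): 3·(14−17)=-9≡17 → R
U(20): 3·(20−17)=9 → J
Y(24): 3·(24−17)=21 → V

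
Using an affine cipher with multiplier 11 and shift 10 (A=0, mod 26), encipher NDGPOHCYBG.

N(13): 11·13+10=153≡23 → X
D(3): 11·3+10=43≡17 → R
G(6): 11·6+10=76≡24 → Y
P(15): 11·15+10=175≡19 → T
O(14): 11·14+10=164≡8 → I
H(7): 11·7+10=87≡9 → J
C(2): 11·2+10=32≡6 → G
Y(24): 11·24+10=274≡14 → O
B(1): 11·1+10=21 → V
G(6): 11·6+10=76≡24 → Y

XRYTIJGOVY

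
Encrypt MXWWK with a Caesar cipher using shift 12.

M(12): 12+12=24 → Y
X(23): 23+12=35≡9 → J
W(22): 22+12=34≡8 → I
W(22): 22+12=34≡8 → I
K(10): 10+12=22 → W

YJIIW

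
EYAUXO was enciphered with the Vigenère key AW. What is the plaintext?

ECAYXS

Repeat the key across the ciphertext: AWAWAW
E(4)−A(0): 4 → E
Y(24)−W(22): 2 → C
A(0)−A(0): 0 → A
U(20)−W(22): -2≡24 → Y
X(23)−A(0): 23 → X
O(14)−W(22): -8≡18 → S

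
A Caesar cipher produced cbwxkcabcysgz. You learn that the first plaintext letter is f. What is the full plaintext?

From the crib: c(2)−f(5)=-3≡23, so the shift is 23.
Subtract 23 from each ciphertext letter:
c(2): 2−23=-21≡5 → f
b(1): 1−23=-22≡4 → e
w(22): 22−23=-1≡25 → z
x(23): 23−23=0 → a
k(10): 10−23=-13≡13 → n
c(2): 2−23=-21≡5 → f
a(0): 0−23=-23≡3 → d
b(1): 1−23=-22≡4 → e
c(2): 2−23=-21≡5 → f
y(24): 24−23=1 → b
s(18): 18−23=-5≡21 → v
g(6): 6−23=-17≡9 → j
z(25): 25−23=2 → c

fezanfdefbvjc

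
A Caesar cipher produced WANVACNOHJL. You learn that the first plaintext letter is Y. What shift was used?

From the crib: W(22)−Y(24)=-2≡24, so the shift is 24.

24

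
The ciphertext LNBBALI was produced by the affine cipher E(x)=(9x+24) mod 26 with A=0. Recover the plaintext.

The inverse of 9 mod 26 is 3, since 9·3=27≡1. Apply D(y)=3·(y−24) mod 26:
L(11): 3·(11−24)=-39≡13 → N
N(13): 3·(13−24)=-33≡19 → T
B(1): 3·(1−24)=-69≡9 → J
B(1): 3·(1−24)=-69≡9 → J
A(0): 3·(0−24)=-72≡6 → G
L(11): 3·(11−24)=-39≡13 → N
I(8): 3·(8−24)=-48≡4 → E

NTJJGNE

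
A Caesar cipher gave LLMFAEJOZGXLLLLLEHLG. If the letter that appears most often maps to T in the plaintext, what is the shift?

The most frequent ciphertext letter is L (appears 8 times).
L is position 11; T is position 19.
Shift = -8≡18.

18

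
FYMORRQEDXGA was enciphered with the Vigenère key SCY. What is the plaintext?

Repeat the key across the ciphertext: SCYSCYSCYSCY
F(5)−S(18): -13≡13 → N
Y(24)−C(2): 22 → W
M(12)−Y(24): -12≡14 → O
O(14)−S(18): -4≡22 → W
R(17)−C(2): 15 → P
R(17)−Y(24): -7≡19 → T
Q(16)−S(18): -2≡24 → Y
E(4)−C(2): 2 → C
D(3)−Y(24): -21≡5 → F
X(23)−S(18): 5 → F
G(6)−C(2): 4 → E
A(0)−Y(24): -24≡2 → C

NWOWPTYCFFEC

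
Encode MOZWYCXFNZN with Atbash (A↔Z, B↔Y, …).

NLADBXCUMAM

M(12) → N(13)
O(14) → L(11)
Z(25) → A(0)
W(22) → D(3)
Y(24) → B(1)
C(2) → X(23)
X(23) → C(2)
F(5) → U(20)
N(13) → M(12)
Z(25) → A(0)
N(13) → M(12)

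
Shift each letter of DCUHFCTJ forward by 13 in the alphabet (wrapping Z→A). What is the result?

D(3): 3+13=16 → Q
C(2): 2+13=15 → P
U(20): 20+13=33≡7 → H
H(7): 7+13=20 → U
F(5): 5+13=18 → S
C(2): 2+13=15 → P
T(19): 19+13=32≡6 → G
J(9): 9+13=22 → W

QPHUSPGW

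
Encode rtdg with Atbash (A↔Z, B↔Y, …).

r(17) → i(8)
t(19) → g(6)
d(3) → w(22)
g(6) → t(19)

igwt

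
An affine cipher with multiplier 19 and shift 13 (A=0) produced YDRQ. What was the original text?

RUSH

The inverse of 19 mod 26 is 11, since 19·11=209≡1. Apply D(y)=11·(y−13) mod 26:
Y(24): 11·(24−13)=121≡17 → R
D(3): 11·(3−13)=-110≡20 → U
R(17): 11·(17−13)=44≡18 → S
Q(16): 11·(16−13)=33≡7 → H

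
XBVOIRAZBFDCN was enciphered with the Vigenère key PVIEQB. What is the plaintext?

Repeat the key across the ciphertext: PVIEQBPVIEQBP
X(23)−P(15): 8 → I
B(1)−V(21): -20≡6 → G
V(21)−I(8): 13 → N
O(14)−E(4): 10 → K
I(8)−Q(16): -8≡18 → S
R(17)−B(1): 16 → Q
A(0)−P(15): -15≡11 → L
Z(25)−V(21): 4 → E
B(1)−I(8): -7≡19 → T
F(5)−E(4): 1 → B
D(3)−Q(16): -13≡13 → N
C(2)−B(1): 1 → B
N(13)−P(15): -2≡24 → Y

IGNKSQLETBNBY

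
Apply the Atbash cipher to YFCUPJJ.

Y(24) → B(1)
F(5) → U(20)
C(2) → X(23)
U(20) → F(5)
P(15) → K(10)
J(9) → Q(16)
J(9) → Q(16)

BUXFKQQ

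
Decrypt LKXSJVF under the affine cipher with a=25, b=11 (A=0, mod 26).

The inverse of 25 mod 26 is 25, since 25·25=625≡1. Apply D(y)=25·(y−11) mod 26:
L(11): 25·(11−11)=0 → A
K(10): 25·(10−11)=-25≡1 → B
X(23): 25·(23−11)=300≡14 → O
S(18): 25·(18−11)=175≡19 → T
J(9): 25·(9−11)=-50≡2 → C
V(21): 25·(21−11)=250≡16 → Q
F(5): 25·(5−11)=-150≡6 → G

ABOTCQG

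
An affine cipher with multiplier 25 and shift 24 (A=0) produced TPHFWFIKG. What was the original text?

The inverse of 25 mod 26 is 25, since 25·25=625≡1. Apply D(y)=25·(y−24) mod 26:
T(19): 25·(19−24)=-125≡5 → F
P(15): 25·(15−24)=-225≡9 → J
H(7): 25·(7−24)=-425≡17 → R
F(5): 25·(5−24)=-475≡19 → T
W(22): 25·(22−24)=-50≡2 → C
F(5): 25·(5−24)=-475≡19 → T
I(8): 25·(8−24)=-400≡16 → Q
K(10): 25·(10−24)=-350≡14 → O
G(6): 25·(6−24)=-450≡18 → S

FJRTCTQOS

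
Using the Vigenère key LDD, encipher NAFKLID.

Repeat the key across the message: LDDLDDL
N(13)+L(11): 24 → Y
A(0)+D(3): 3 → D
F(5)+D(3): 8 → I
K(10)+L(11): 21 → V
L(11)+D(3): 14 → O
I(8)+D(3): 11 → L
D(3)+L(11): 14 → O

YDIVOLO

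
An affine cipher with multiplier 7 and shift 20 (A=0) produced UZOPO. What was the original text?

The inverse of 7 mod 26 is 15, since 7·15=105≡1. Apply D(y)=15·(y−20) mod 26:
U(20): 15·(20−20)=0 → A
Z(25): 15·(25−20)=75≡23 → X
O(14): 15·(14−20)=-90≡14 → O
P(15): 15·(15−20)=-75≡3 → D
O(14): 15·(14−20)=-90≡14 → O

AXODO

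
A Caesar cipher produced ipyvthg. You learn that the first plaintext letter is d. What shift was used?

From the crib: i(8)−d(3)=5, so the shift is 5.

5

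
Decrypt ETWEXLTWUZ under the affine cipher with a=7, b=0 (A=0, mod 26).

The inverse of 7 mod 26 is 15, since 7·15=105≡1. Apply D(y)=15·(y−0) mod 26:
E(4): 15·(4−0)=60≡8 → I
T(19): 15·(19−0)=285≡25 → Z
W(22): 15·(22−0)=330≡18 → S
E(4): 15·(4−0)=60≡8 → I
X(23): 15·(23−0)=345≡7 → H
L(11): 15·(11−0)=165≡9 → J
T(19): 15·(19−0)=285≡25 → Z
W(22): 15·(22−0)=330≡18 → S
U(20): 15·(20−0)=300≡14 → O
Z(25): 15·(25−0)=375≡11 → L

IZSIHJZSOL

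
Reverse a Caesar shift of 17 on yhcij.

y(24): 24−17=7 → h
h(7): 7−17=-10≡16 → q
c(2): 2−17=-15≡11 → l
i(8): 8−17=-9≡17 → r
j(9): 9−17=-8≡18 → s

hqlrs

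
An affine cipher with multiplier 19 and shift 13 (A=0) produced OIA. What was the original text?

The inverse of 19 mod 26 is 11, since 19·11=209≡1. Apply D(y)=11·(y−13) mod 26:
O(14): 11·(14−13)=11 → L
I(8): 11·(8−13)=-55≡23 → X
A(0): 11·(0−13)=-143≡13 → N

LXN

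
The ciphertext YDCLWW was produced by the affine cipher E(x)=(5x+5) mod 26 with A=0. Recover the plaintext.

The inverse of 5 mod 26 is 21, since 5·21=105≡1. Apply D(y)=21·(y−5) mod 26:
Y(24): 21·(24−5)=399≡9 → J
D(3): 21·(3−5)=-42≡10 → K
C(2): 21·(2−5)=-63≡15 → P
L(11): 21·(11−5)=126≡22 → W
W(22): 21·(22−5)=357≡19 → T
W(22): 21·(22−5)=357≡19 → T

JKPWTT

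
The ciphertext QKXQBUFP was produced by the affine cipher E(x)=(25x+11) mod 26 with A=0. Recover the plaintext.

The inverse of 25 mod 26 is 25, since 25·25=625≡1. Apply D(y)=25·(y−11) mod 26:
Q(16): 25·(16−11)=125≡21 → V
K(10): 25·(10−11)=-25≡1 → B
X(23): 25·(23−11)=300≡14 → O
Q(16): 25·(16−11)=125≡21 → V
B(1): 25·(1−11)=-250≡10 → K
U(20): 25·(20−11)=225≡17 → R
F(5): 25·(5−11)=-150≡6 → G
P(15): 25·(15−11)=100≡22 → W

VBOVKRGW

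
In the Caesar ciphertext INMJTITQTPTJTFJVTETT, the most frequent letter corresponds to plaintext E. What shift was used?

15

The most frequent ciphertext letter is T (appears 8 times).
T is position 19; E is position 4.
Shift = 15.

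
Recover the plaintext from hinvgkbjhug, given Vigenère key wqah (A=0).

lsnokubcleg

Repeat the key across the ciphertext: wqahwqahwqa
h(7)−w(22): -15≡11 → l
i(8)−q(16): -8≡18 → s
n(13)−a(0): 13 → n
v(21)−h(7): 14 → o
g(6)−w(22): -16≡10 → k
k(10)−q(16): -6≡20 → u
b(1)−a(0): 1 → b
j(9)−h(7): 2 → c
h(7)−w(22): -15≡11 → l
u(20)−q(16): 4 → e
g(6)−a(0): 6 → g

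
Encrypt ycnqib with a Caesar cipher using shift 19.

rvgjbu

y(24): 24+19=43≡17 → r
c(2): 2+19=21 → v
n(13): 13+19=32≡6 → g
q(16): 16+19=35≡9 → j
i(8): 8+19=27≡1 → b
b(1): 1+19=20 → u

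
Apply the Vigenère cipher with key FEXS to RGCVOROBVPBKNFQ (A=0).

Repeat the key across the message: FEXSFEXSFEXSFEX
R(17)+F(5): 22 → W
G(6)+E(4): 10 → K
C(2)+X(23): 25 → Z
V(21)+S(18): 39≡13 → N
O(14)+F(5): 19 → T
R(17)+E(4): 21 → V
O(14)+X(23): 37≡11 → L
B(1)+S(18): 19 → T
V(21)+F(5): 26≡0 → A
P(15)+E(4): 19 → T
B(1)+X(23): 24 → Y
K(10)+S(18): 28≡2 → C
N(13)+F(5): 18 → S
F(5)+E(4): 9 → J
Q(16)+X(23): 39≡13 → N

WKZNTVLTATYCSJN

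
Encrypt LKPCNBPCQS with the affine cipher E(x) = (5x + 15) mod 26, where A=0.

SNMZCUMZRB

L(11): 5·11+15=70≡18 → S
K(10): 5·10+15=65≡13 → N
P(15): 5·15+15=90≡12 → M
C(2): 5·2+15=25 → Z
N(13): 5·13+15=80≡2 → C
B(1): 5·1+15=20 → U
P(15): 5·15+15=90≡12 → M
C(2): 5·2+15=25 → Z
Q(16): 5·16+15=95≡17 → R
S(18): 5·18+15=105≡1 → B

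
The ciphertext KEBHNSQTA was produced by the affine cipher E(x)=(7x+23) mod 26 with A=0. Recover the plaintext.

The inverse of 7 mod 26 is 15, since 7·15=105≡1. Apply D(y)=15·(y−23) mod 26:
K(10): 15·(10−23)=-195≡13 → N
E(4): 15·(4−23)=-285≡1 → B
B(1): 15·(1−23)=-330≡8 → I
H(7): 15·(7−23)=-240≡20 → U
N(13): 15·(13−23)=-150≡6 → G
S(18): 15·(18−23)=-75≡3 → D
Q(16): 15·(16−23)=-105≡25 → Z
T(19): 15·(19−23)=-60≡18 → S
A(0): 15·(0−23)=-345≡19 → T

NBIUGDZST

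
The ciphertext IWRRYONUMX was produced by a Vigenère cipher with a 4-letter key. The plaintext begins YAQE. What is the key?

Subtract each crib letter from the matching ciphertext letter (mod 26):
I(8)−Y(24)=-16≡10 → K
W(22)−A(0)=22 → W
R(17)−Q(16)=1 → B
R(17)−E(4)=13 → N

KWBN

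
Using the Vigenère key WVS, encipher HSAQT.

DNSMO

Repeat the key across the message: WVSWV
H(7)+W(22): 29≡3 → D
S(18)+V(21): 39≡13 → N
A(0)+S(18): 18 → S
Q(16)+W(22): 38≡12 → M
T(19)+V(21): 40≡14 → O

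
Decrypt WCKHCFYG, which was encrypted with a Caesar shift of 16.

GMURMPIQ

W(22): 22−16=6 → G
C(2): 2−16=-14≡12 → M
K(10): 10−16=-6≡20 → U
H(7): 7−16=-9≡17 → R
C(2): 2−16=-14≡12 → M
F(5): 5−16=-11≡15 → P
Y(24): 24−16=8 → I
G(6): 6−16=-10≡16 → Q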